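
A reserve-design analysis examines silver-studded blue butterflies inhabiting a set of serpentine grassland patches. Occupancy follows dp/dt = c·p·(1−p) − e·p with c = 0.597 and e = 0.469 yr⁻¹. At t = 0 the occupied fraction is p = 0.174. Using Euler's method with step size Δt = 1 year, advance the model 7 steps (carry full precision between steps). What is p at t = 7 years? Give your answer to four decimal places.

0.1966

Update rule: p ← p + [c·p·(1−p) − e·p]·Δt with Δt = 1.
t = 1: p = 0.17400 + (+0.00420) = 0.17820
t = 2: p = 0.17820 + (+0.00385) = 0.18205
t = 3: p = 0.18205 + (+0.00352) = 0.18557
t = 4: p = 0.18557 + (+0.00319) = 0.18876
t = 5: p = 0.18876 + (+0.00289) = 0.19165
t = 6: p = 0.19165 + (+0.00260) = 0.19425
t = 7: p = 0.19425 + (+0.00234) = 0.19659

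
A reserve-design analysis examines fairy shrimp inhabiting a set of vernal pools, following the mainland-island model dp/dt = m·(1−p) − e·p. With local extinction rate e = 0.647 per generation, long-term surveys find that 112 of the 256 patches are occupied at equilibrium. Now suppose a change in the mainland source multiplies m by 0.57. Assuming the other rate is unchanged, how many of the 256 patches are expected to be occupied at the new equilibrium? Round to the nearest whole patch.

Observed p* = 112/256 = 0.43750.
Balance m(1−p*) = e·p* gives m = e·p*/(1−p*) = 0.647×0.43750/0.56250 = 0.50322.
New p* = m/(m+e) = 0.28684/(0.28684+0.64700) = 0.30716.
Expected occupied = 256 × 0.30716 = 78.63 ≈ 79.

79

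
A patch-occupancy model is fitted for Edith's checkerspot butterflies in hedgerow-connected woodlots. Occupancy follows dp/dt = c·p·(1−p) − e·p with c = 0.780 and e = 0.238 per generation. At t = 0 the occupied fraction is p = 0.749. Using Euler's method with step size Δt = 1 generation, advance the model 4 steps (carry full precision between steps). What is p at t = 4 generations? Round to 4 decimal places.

0.6969

Update rule: p ← p + [c·p·(1−p) − e·p]·Δt with Δt = 1.
t = 1: p = 0.74900 + (-0.03162) = 0.71738
t = 2: p = 0.71738 + (-0.01259) = 0.70478
t = 3: p = 0.70478 + (-0.00545) = 0.69934
t = 4: p = 0.69934 + (-0.00243) = 0.69690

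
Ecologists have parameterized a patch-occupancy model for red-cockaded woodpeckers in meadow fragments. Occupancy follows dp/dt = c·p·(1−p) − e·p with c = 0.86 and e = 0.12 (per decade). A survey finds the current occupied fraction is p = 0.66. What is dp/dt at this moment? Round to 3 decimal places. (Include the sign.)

Colonization term: c·p·(1−p) = 0.86×0.66×0.3400 = 0.19298.
Extinction term: e·p = 0.07920.
dp/dt = 0.19298 − 0.07920 = 0.11378.

0.114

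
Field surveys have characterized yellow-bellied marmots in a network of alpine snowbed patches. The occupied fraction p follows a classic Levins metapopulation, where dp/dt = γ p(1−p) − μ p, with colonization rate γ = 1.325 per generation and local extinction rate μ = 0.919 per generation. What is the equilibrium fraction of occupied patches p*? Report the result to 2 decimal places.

Setting dp/dt = 0 and dividing through by p* gives γ·(1−p*) = μ.
So p* = 1 − μ/γ = 1 − 0.919/1.325 = 1 − 0.6936 = 0.3064.

0.31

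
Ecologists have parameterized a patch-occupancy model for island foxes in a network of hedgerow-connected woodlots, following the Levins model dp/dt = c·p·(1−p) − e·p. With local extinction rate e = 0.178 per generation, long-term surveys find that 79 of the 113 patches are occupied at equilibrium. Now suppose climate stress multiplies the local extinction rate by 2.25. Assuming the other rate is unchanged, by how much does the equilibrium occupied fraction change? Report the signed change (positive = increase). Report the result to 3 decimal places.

-0.376

Observed p* = 79/113 = 0.69912.
Balance c(1−p*) = e gives c = e/(1 − 0.69912) = 0.178/0.30088 = 0.59160.
New p* = 1 − e/c = 1 − 0.40050/0.59160 = 0.32302.
Δp* = 0.32302 − 0.69912 = -0.37610.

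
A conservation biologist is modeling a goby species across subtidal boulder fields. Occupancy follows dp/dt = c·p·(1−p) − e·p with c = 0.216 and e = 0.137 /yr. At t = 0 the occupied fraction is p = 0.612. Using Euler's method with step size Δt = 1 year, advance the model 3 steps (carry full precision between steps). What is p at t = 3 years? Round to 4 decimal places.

0.5304

Update rule: p ← p + [c·p·(1−p) − e·p]·Δt with Δt = 1.
step 1: Δp = -0.03255, p = 0.57945
step 2: Δp = -0.02675, p = 0.55270
step 3: Δp = -0.02232, p = 0.53038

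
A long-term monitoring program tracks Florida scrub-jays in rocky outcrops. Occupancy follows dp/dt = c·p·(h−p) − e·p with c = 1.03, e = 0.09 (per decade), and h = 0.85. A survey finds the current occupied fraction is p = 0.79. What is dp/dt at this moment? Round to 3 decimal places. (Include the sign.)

Colonization term: c·p·(h−p) = 1.03×0.79×0.0600 = 0.04882.
Extinction term: e·p = 0.07110.
dp/dt = 0.04882 − 0.07110 = -0.02228.

-0.022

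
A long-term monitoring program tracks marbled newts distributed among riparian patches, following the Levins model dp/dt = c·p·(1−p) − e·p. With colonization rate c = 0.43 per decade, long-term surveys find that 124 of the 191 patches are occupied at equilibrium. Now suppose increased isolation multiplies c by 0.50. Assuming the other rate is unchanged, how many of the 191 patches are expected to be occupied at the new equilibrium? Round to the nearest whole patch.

57

Observed p* = 124/191 = 0.64921.
Balance c(1−p*) = e gives e = 0.43×(1 − 0.64921) = 0.15084.
New p* = 1 − e/c = 1 − 0.15084/0.21500 = 0.29842.
Expected occupied = 191 × 0.29842 = 57.00 ≈ 57.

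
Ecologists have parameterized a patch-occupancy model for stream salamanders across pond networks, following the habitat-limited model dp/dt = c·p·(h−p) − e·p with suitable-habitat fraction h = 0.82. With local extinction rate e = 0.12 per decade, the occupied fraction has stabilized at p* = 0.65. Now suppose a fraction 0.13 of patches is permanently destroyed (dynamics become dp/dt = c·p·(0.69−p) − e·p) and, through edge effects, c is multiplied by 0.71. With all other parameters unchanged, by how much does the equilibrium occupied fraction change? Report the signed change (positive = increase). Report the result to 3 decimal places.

-0.199

Balance c(h−p*) = e gives c = e/(0.82 − 0.65000) = 0.12/0.17000 = 0.70588.
New p* = 0.69 − e/c = 0.69 − 0.12000/0.50117 = 0.45056.
Δp* = 0.45056 − 0.65000 = -0.19944.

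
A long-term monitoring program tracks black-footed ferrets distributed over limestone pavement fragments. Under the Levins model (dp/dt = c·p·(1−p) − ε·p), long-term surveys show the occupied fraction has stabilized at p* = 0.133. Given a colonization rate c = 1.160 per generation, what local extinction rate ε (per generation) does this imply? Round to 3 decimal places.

1.006

At equilibrium c(1−p*) = ε.
ε = 1.160 × (1 − 0.133) = 1.160 × 0.8670 = 1.0057.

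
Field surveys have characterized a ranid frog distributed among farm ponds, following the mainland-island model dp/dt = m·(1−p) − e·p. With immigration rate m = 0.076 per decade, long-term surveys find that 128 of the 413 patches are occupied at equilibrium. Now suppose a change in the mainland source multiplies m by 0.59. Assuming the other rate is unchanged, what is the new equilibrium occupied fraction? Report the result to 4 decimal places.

Observed p* = 128/413 = 0.30993.
Balance m(1−p*) = e·p* gives e = m(1−p*)/p* = 0.076×0.69007/0.30993 = 0.16922.
New p* = m/(m+e) = 0.04484/(0.04484+0.16922) = 0.20947.

0.2095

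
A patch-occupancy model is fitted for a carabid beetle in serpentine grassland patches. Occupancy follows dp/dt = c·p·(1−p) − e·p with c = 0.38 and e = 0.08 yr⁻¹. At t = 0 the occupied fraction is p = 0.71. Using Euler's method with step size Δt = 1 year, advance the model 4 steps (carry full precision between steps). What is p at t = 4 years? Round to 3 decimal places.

0.768

Update rule: p ← p + [c·p·(1−p) − e·p]·Δt with Δt = 1.
p: 0.71000 → 0.73144  (Δp = +0.02144)
p: 0.73144 → 0.74757  (Δp = +0.01613)
p: 0.74757 → 0.75948  (Δp = +0.01190)
p: 0.75948 → 0.76813  (Δp = +0.00866)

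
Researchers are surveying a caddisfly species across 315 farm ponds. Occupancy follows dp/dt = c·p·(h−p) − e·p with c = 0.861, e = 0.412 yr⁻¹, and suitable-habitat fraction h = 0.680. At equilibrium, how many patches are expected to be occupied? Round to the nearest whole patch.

63

p* = h − e/c = 0.680 − 0.4785 = 0.2015.
Expected occupied patches = N × p* = 315 × 0.2015 = 63.47 ≈ 63.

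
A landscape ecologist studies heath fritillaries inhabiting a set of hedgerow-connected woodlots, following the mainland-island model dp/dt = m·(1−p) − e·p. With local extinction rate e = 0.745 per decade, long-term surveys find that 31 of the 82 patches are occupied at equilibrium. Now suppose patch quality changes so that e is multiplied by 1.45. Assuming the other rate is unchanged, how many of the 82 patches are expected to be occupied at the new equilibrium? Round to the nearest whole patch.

24

Observed p* = 31/82 = 0.37805.
Balance m(1−p*) = e·p* gives m = e·p*/(1−p*) = 0.745×0.37805/0.62195 = 0.45285.
New p* = m/(m+e) = 0.45285/(0.45285+1.08025) = 0.29538.
Expected occupied = 82 × 0.29538 = 24.22 ≈ 24.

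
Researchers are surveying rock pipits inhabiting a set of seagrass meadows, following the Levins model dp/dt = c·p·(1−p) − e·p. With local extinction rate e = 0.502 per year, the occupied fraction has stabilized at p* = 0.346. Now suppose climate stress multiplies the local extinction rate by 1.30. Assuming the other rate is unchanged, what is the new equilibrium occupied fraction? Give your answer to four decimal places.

Balance c(1−p*) = e gives c = e/(1 − 0.34600) = 0.502/0.65400 = 0.76758.
New p* = 1 − e/c = 1 − 0.65260/0.76758 = 0.14980.

0.1498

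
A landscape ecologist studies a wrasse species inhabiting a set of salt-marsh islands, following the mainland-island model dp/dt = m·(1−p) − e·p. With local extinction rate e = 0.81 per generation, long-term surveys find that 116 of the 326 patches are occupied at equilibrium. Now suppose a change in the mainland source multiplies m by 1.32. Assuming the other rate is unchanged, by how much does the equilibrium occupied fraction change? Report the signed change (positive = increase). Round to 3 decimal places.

0.066

Observed p* = 116/326 = 0.35583.
Balance m(1−p*) = e·p* gives m = e·p*/(1−p*) = 0.81×0.35583/0.64417 = 0.44743.
New p* = m/(m+e) = 0.59061/(0.59061+0.81000) = 0.42168.
Δp* = 0.42168 − 0.35583 = +0.06585.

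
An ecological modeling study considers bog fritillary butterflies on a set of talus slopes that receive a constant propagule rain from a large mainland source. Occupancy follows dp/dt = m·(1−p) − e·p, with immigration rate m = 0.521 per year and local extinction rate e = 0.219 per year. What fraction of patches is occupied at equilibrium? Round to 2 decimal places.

At equilibrium the propagule rain into empty patches balances local extinction: m(1−p*) = e·p*.
p* = m/(m+e) = 0.521/(0.521+0.219) = 0.521/0.7400 = 0.7041.

0.70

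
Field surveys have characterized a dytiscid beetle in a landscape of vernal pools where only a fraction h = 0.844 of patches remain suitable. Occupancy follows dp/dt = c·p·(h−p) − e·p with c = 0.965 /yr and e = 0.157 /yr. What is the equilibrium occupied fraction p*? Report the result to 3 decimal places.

Setting dp/dt = 0 and dividing by p* gives c·(h−p*) = e.
So p* = h − e/c = 0.844 − 0.157/0.965 = 0.844 − 0.1627 = 0.6813.

0.681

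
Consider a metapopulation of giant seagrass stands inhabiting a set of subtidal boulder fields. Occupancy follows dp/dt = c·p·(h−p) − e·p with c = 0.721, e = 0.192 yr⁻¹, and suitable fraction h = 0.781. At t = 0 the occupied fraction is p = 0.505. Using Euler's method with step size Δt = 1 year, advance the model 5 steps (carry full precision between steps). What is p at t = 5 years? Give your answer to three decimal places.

Update rule: p ← p + [c·p·(h−p) − e·p]·Δt with Δt = 1.
p: 0.50500 → 0.50853  (Δp = +0.00353)
p: 0.50853 → 0.51080  (Δp = +0.00226)
p: 0.51080 → 0.51223  (Δp = +0.00144)
p: 0.51223 → 0.51315  (Δp = +0.00091)
p: 0.51315 → 0.51372  (Δp = +0.00058)

0.514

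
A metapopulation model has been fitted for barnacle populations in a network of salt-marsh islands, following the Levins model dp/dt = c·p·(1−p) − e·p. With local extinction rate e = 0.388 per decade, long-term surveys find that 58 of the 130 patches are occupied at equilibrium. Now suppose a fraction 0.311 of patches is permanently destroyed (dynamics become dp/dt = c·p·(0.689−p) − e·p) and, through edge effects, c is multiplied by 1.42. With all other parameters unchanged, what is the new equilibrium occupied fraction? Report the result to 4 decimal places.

Observed p* = 58/130 = 0.44615.
Balance c(1−p*) = e gives c = e/(1 − 0.44615) = 0.388/0.55385 = 0.70055.
New p* = 0.689 − e/c = 0.689 − 0.38800/0.99478 = 0.29896.

0.2990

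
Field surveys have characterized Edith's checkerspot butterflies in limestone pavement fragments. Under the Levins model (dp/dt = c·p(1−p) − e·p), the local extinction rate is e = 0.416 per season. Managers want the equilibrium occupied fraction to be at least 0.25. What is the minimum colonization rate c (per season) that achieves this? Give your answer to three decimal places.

0.555

p* = 1 − e/c ≥ 0.25 requires e/c ≤ 0.7500, i.e. c ≥ e/0.7500.
c_min = 0.416/0.7500 = 0.5547.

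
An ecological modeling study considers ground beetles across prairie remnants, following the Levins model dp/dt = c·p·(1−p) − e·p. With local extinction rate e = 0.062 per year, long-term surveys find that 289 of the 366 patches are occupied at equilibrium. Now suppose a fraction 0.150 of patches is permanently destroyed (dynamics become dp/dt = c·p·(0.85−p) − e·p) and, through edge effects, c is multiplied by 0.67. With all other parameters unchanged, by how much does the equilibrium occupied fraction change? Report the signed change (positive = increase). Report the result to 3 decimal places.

-0.254

Observed p* = 289/366 = 0.78962.
Balance c(1−p*) = e gives c = e/(1 − 0.78962) = 0.062/0.21038 = 0.29470.
New p* = 0.85 − e/c = 0.85 − 0.06200/0.19745 = 0.53600.
Δp* = 0.53600 − 0.78962 = -0.25362.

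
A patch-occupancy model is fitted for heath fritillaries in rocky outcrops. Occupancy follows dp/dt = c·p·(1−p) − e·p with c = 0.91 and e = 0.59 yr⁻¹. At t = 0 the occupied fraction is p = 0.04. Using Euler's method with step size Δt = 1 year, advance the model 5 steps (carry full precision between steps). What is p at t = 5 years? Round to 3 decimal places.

0.126

Update rule: p ← p + [c·p·(1−p) − e·p]·Δt with Δt = 1.
p: 0.04000 → 0.05134  (Δp = +0.01134)
p: 0.05134 → 0.06538  (Δp = +0.01403)
p: 0.06538 → 0.08241  (Δp = +0.01703)
p: 0.08241 → 0.10260  (Δp = +0.02019)
p: 0.10260 → 0.12585  (Δp = +0.02325)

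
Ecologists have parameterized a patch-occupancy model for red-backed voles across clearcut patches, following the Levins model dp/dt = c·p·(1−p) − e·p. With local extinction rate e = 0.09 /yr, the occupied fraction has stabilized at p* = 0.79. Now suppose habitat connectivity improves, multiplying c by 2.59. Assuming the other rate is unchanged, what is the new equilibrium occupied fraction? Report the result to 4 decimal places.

Balance c(1−p*) = e gives c = e/(1 − 0.79000) = 0.09/0.21000 = 0.42857.
New p* = 1 − e/c = 1 − 0.09000/1.11000 = 0.91892.

0.9189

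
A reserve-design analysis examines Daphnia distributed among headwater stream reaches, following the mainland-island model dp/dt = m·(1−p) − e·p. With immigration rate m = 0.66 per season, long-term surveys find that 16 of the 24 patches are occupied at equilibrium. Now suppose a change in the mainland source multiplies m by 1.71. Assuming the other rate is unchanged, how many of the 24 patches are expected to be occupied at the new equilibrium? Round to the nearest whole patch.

19

Observed p* = 16/24 = 0.66667.
Balance m(1−p*) = e·p* gives e = m(1−p*)/p* = 0.66×0.33333/0.66667 = 0.33000.
New p* = m/(m+e) = 1.12860/(1.12860+0.33000) = 0.77376.
Expected occupied = 24 × 0.77376 = 18.57 ≈ 19.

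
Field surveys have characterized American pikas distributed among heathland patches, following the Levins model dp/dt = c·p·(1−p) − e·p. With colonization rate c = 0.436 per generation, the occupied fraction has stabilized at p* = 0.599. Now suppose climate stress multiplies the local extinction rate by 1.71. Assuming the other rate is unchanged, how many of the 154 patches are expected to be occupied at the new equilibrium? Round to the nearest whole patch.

48

Balance c(1−p*) = e gives e = 0.436×(1 − 0.59900) = 0.17484.
New p* = 1 − e/c = 1 − 0.29898/0.43600 = 0.31427.
Expected occupied = 154 × 0.31427 = 48.40 ≈ 48.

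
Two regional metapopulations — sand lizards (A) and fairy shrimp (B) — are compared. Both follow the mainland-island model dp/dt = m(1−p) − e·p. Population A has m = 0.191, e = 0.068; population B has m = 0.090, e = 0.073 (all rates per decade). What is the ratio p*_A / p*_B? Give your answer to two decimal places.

A: p*_A = m/(m+e) = 0.191/0.2590 = 0.7375.
B: p*_B = 0.090/0.1630 = 0.5521.
p*_A / p*_B = 0.7375/0.5521 = 1.3356.

1.34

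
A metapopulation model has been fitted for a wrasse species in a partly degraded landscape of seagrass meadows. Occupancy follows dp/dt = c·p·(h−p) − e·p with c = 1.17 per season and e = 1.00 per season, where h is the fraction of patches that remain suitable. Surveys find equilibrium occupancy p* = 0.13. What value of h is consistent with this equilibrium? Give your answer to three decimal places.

0.985

At equilibrium c(h−p*) = e, so h = p* + e/c.
h = 0.13 + 1.00/1.17 = 0.13 + 0.8547 = 0.9847.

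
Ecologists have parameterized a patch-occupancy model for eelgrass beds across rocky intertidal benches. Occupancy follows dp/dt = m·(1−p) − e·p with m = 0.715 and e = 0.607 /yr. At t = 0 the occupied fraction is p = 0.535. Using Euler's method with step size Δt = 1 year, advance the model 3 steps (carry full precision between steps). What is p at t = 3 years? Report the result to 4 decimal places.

Update rule: p ← p + [m·(1−p) − e·p]·Δt with Δt = 1.
step 1: Δp = +0.00773, p = 0.54273
step 2: Δp = -0.00249, p = 0.54024
step 3: Δp = +0.00080, p = 0.54104

0.5410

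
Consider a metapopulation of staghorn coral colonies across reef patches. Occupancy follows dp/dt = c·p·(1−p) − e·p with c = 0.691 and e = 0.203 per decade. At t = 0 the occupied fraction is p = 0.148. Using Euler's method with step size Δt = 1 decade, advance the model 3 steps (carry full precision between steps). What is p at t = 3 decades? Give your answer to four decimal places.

Update rule: p ← p + [c·p·(1−p) − e·p]·Δt with Δt = 1.
  1  |  dp/dt·Δt = +0.057088  |  p_1 = 0.205088
  2  |  dp/dt·Δt = +0.071019  |  p_2 = 0.276107
  3  |  dp/dt·Δt = +0.082062  |  p_3 = 0.358169

0.3582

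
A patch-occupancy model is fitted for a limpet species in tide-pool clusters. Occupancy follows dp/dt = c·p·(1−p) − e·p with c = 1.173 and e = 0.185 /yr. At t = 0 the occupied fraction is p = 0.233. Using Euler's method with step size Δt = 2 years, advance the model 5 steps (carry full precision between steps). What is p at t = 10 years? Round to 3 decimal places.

0.752

Update rule: p ← p + [c·p·(1−p) − e·p]·Δt with Δt = 2.
p: 0.23300 → 0.56605  (Δp = +0.33305)
p: 0.56605 → 0.93288  (Δp = +0.36683)
p: 0.93288 → 0.73462  (Δp = -0.19826)
p: 0.73462 → 0.92017  (Δp = +0.18556)
p: 0.92017 → 0.75203  (Δp = -0.16814)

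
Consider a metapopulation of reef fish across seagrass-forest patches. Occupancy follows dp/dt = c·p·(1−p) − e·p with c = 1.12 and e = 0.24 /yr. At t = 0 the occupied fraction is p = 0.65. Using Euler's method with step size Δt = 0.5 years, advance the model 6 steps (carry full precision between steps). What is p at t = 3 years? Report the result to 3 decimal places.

0.780

Update rule: p ← p + [c·p·(1−p) − e·p]·Δt with Δt = 0.5.
  1  |  dp/dt·Δt = +0.049400  |  p_1 = 0.699400
  2  |  dp/dt·Δt = +0.033806  |  p_2 = 0.733206
  3  |  dp/dt·Δt = +0.021560  |  p_3 = 0.754766
  4  |  dp/dt·Δt = +0.013081  |  p_4 = 0.767847
  5  |  dp/dt·Δt = +0.007683  |  p_5 = 0.775530
  6  |  dp/dt·Δt = +0.004423  |  p_6 = 0.779953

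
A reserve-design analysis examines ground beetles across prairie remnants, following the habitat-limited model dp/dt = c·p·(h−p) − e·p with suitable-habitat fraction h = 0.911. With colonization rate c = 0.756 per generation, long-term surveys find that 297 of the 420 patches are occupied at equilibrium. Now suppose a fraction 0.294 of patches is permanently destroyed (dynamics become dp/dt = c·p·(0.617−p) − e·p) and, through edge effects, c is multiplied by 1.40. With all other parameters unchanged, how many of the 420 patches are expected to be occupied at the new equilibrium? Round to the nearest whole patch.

198

Observed p* = 297/420 = 0.70714.
Balance c(h−p*) = e gives e = 0.756×(0.911 − 0.70714) = 0.15412.
New p* = 0.617 − e/c = 0.617 − 0.15412/1.05840 = 0.47138.
Expected occupied = 420 × 0.47138 = 197.98 ≈ 198.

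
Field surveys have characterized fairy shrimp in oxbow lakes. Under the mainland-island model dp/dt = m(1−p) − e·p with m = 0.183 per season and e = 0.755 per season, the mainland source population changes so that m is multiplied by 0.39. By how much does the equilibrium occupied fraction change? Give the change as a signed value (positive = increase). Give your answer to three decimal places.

Before: p* = 0.183/(0.183+0.755) = 0.1951.
After: m = 0.07137, e = 0.755; p* = 0.07137/0.8264 = 0.0864.
Δp* = 0.0864 − 0.1951 = -0.1087.

-0.109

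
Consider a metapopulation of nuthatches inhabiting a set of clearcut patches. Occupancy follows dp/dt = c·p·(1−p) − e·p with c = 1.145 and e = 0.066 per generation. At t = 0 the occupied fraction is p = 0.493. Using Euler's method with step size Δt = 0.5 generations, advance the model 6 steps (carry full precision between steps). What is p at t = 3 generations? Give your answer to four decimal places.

0.9272

Update rule: p ← p + [c·p·(1−p) − e·p]·Δt with Δt = 0.5.
  1  |  dp/dt·Δt = +0.126828  |  p_1 = 0.619828
  2  |  dp/dt·Δt = +0.114450  |  p_2 = 0.734278
  3  |  dp/dt·Δt = +0.087471  |  p_3 = 0.821750
  4  |  dp/dt·Δt = +0.056740  |  p_4 = 0.878490
  5  |  dp/dt·Δt = +0.032121  |  p_5 = 0.910612
  6  |  dp/dt·Δt = +0.016550  |  p_6 = 0.927162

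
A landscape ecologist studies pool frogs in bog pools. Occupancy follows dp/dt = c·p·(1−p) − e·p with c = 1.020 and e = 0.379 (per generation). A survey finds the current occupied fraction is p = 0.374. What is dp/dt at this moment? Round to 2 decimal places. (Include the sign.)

0.10

Colonization term: c·p·(1−p) = 1.020×0.374×0.6260 = 0.23881.
Extinction term: e·p = 0.14175.
dp/dt = 0.23881 − 0.14175 = 0.09706.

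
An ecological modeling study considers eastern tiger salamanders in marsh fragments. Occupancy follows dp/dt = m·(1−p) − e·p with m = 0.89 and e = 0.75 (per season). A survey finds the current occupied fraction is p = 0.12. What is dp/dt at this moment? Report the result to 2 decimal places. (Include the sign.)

Colonization term: m·(1−p) = 0.89×0.8800 = 0.78320.
Extinction term: e·p = 0.09000.
dp/dt = 0.78320 − 0.09000 = 0.69320.

0.69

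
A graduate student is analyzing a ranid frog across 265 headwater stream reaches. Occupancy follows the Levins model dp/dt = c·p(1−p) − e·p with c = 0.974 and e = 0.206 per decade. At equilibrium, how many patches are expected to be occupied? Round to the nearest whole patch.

p* = 1 − e/c = 1 − 0.206/0.974 = 0.7885.
Expected occupied patches = N × p* = 265 × 0.7885 = 208.95 ≈ 209.

209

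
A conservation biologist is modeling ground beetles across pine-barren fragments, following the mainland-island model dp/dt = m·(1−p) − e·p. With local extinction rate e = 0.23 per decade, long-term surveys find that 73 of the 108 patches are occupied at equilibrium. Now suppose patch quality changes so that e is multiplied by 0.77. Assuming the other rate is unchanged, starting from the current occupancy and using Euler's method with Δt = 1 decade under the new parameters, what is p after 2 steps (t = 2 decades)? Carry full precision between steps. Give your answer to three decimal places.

Observed p* = 73/108 = 0.67593.
Balance m(1−p*) = e·p* gives m = e·p*/(1−p*) = 0.23×0.67593/0.32407 = 0.47971.
Starting from p₀ = 0.67593; update p ← p + (dp/dt)·Δt with the new parameters.
  1  |  dp/dt·Δt = +0.035756  |  p_1 = 0.711682
  2  |  dp/dt·Δt = +0.012271  |  p_2 = 0.723954

0.724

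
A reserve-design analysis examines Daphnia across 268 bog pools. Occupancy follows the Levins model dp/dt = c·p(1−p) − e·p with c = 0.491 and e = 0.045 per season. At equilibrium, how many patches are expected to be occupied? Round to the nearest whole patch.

p* = 1 − e/c = 1 − 0.045/0.491 = 0.9084.
Expected occupied patches = N × p* = 268 × 0.9084 = 243.44 ≈ 243.

243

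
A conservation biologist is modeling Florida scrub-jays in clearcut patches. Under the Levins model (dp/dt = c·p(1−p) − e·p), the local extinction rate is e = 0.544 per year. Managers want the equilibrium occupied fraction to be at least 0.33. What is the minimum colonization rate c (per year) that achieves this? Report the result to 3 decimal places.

0.812

p* = 1 − e/c ≥ 0.33 requires e/c ≤ 0.6700, i.e. c ≥ e/0.6700.
c_min = 0.544/0.6700 = 0.8119.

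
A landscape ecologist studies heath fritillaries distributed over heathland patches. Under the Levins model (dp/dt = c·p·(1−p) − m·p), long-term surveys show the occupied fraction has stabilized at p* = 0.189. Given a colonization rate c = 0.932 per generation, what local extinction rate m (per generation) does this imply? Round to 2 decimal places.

At equilibrium c(1−p*) = m.
m = 0.932 × (1 − 0.189) = 0.932 × 0.8110 = 0.7559.

0.76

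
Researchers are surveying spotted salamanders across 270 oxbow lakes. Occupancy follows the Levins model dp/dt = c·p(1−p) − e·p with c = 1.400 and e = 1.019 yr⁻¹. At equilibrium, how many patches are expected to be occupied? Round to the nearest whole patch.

73

p* = 1 − e/c = 1 − 1.019/1.400 = 0.2721.
Expected occupied patches = N × p* = 270 × 0.2721 = 73.48 ≈ 73.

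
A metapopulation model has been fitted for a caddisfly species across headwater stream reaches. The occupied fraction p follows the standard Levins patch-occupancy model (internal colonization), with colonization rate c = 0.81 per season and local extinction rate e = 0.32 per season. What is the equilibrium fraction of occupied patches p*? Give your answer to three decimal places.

At equilibrium, colonization balances extinction: c·p*·(1−p*) = e·p*.
So p* = 1 − e/c = 1 − 0.32/0.81 = 1 − 0.3951 = 0.6049.

0.605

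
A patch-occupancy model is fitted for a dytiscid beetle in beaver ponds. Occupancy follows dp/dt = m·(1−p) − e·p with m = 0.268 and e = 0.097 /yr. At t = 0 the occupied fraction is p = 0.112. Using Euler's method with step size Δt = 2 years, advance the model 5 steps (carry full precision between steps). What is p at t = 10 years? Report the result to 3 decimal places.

0.733

Update rule: p ← p + [m·(1−p) − e·p]·Δt with Δt = 2.
  1  |  dp/dt·Δt = +0.454240  |  p_1 = 0.566240
  2  |  dp/dt·Δt = +0.122645  |  p_2 = 0.688885
  3  |  dp/dt·Δt = +0.033114  |  p_3 = 0.721999
  4  |  dp/dt·Δt = +0.008941  |  p_4 = 0.730940
  5  |  dp/dt·Δt = +0.002414  |  p_5 = 0.733354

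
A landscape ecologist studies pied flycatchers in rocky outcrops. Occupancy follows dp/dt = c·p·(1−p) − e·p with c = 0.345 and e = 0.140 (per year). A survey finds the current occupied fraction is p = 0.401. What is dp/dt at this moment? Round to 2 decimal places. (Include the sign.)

0.03

Colonization term: c·p·(1−p) = 0.345×0.401×0.5990 = 0.08287.
Extinction term: e·p = 0.05614.
dp/dt = 0.08287 − 0.05614 = 0.02673.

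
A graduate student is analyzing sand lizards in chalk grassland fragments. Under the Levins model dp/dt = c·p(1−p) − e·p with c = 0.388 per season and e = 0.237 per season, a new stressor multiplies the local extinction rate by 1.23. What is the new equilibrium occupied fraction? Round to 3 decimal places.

0.249

Before: p* = 1 − 0.237/0.388 = 0.3892.
After the change, c = 0.388, e = 0.29151, so p* = 1 − 0.29151/0.388 = 0.2487.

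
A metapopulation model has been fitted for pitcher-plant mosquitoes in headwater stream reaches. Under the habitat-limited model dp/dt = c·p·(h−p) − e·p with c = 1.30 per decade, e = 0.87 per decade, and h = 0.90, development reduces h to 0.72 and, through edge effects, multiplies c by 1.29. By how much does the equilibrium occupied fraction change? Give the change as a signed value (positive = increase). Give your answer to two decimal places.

-0.03

Before: p* = h − e/c = 0.90 − 0.87/1.30 = 0.90 − 0.6692 = 0.2308.
After: c = 1.677, e = 0.87, h = 0.72; p* = 0.72 − 0.87/1.677 = 0.2012.
Δp* = 0.2012 − 0.2308 = -0.0296.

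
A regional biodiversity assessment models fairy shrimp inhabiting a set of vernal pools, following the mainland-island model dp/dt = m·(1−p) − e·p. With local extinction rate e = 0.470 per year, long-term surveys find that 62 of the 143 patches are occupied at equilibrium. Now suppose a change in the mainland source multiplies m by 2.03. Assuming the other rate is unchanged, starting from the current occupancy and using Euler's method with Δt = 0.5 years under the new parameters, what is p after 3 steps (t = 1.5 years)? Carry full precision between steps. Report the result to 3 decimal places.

0.597

Observed p* = 62/143 = 0.43357.
Balance m(1−p*) = e·p* gives m = e·p*/(1−p*) = 0.470×0.43357/0.56643 = 0.35975.
Starting from p₀ = 0.43357; update p ← p + (dp/dt)·Δt with the new parameters.
p: 0.43357 → 0.53851  (Δp = +0.10494)
p: 0.53851 → 0.58047  (Δp = +0.04196)
p: 0.58047 → 0.59725  (Δp = +0.01678)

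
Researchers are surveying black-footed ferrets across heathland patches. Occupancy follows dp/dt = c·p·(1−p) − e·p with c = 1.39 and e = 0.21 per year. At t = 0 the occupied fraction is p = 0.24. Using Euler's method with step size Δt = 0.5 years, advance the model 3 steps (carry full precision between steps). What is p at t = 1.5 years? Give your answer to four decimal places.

0.5862

Update rule: p ← p + [c·p·(1−p) − e·p]·Δt with Δt = 0.5.
p: 0.24000 → 0.34157  (Δp = +0.10157)
p: 0.34157 → 0.46201  (Δp = +0.12044)
p: 0.46201 → 0.58624  (Δp = +0.12424)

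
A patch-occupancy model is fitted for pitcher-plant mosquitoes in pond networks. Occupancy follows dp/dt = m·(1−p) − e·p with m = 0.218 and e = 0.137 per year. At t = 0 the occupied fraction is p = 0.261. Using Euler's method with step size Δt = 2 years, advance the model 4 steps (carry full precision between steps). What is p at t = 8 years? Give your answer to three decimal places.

0.612

Update rule: p ← p + [m·(1−p) − e·p]·Δt with Δt = 2.
  1  |  dp/dt·Δt = +0.250690  |  p_1 = 0.511690
  2  |  dp/dt·Δt = +0.072700  |  p_2 = 0.584390
  3  |  dp/dt·Δt = +0.021083  |  p_3 = 0.605473
  4  |  dp/dt·Δt = +0.006114  |  p_4 = 0.611587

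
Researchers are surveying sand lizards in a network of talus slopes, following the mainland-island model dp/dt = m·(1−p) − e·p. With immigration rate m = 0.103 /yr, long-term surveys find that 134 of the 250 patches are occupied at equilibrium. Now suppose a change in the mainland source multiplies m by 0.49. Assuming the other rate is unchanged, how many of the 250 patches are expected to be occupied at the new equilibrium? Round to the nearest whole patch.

90

Observed p* = 134/250 = 0.53600.
Balance m(1−p*) = e·p* gives e = m(1−p*)/p* = 0.103×0.46400/0.53600 = 0.08916.
New p* = m/(m+e) = 0.05047/(0.05047+0.08916) = 0.36146.
Expected occupied = 250 × 0.36146 = 90.36 ≈ 90.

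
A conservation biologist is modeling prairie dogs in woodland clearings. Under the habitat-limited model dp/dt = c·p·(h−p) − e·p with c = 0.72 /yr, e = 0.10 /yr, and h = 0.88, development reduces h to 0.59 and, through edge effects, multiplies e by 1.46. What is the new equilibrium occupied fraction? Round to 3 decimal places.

0.387

Before: p* = h − e/c = 0.88 − 0.10/0.72 = 0.88 − 0.1389 = 0.7411.
After: c = 0.72, e = 0.146, h = 0.59; p* = 0.59 − 0.146/0.72 = 0.3872.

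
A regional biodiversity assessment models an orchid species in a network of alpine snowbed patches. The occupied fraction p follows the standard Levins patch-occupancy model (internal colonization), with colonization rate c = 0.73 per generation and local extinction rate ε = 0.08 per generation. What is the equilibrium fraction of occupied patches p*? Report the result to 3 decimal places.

At equilibrium, colonization balances extinction: c·p*·(1−p*) = ε·p*.
So p* = 1 − ε/c = 1 − 0.08/0.73 = 1 − 0.1096 = 0.8904.

0.890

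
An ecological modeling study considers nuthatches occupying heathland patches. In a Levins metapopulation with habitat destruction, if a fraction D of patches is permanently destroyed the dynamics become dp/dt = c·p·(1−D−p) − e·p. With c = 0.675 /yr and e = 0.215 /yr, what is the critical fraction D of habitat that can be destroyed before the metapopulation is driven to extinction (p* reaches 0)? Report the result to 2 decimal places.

0.68

The nontrivial equilibrium is p* = (1−D) − e/c; extinction occurs when this hits zero.
So D_crit = 1 − e/c = 1 − 0.215/0.675 = 1 − 0.3185 = 0.6815.
Note this equals the original equilibrium occupancy — the Levins extinction-debt result.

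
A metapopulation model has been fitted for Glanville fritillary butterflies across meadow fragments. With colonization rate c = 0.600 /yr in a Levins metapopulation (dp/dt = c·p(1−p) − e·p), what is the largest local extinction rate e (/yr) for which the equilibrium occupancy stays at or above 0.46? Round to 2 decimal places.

1 − e/c ≥ 0.46 ⇒ e ≤ c(1 − 0.46) = 0.600 × 0.5400.
e_max = 0.3240.

0.32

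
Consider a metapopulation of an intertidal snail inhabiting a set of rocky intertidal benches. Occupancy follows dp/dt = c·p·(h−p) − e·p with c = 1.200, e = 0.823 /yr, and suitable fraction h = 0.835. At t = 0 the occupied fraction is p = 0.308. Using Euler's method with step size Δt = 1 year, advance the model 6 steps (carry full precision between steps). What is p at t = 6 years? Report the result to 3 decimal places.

Update rule: p ← p + [c·p·(h−p) − e·p]·Δt with Δt = 1.
p: 0.30800 → 0.24930  (Δp = -0.05870)
p: 0.24930 → 0.21934  (Δp = -0.02995)
p: 0.21934 → 0.20087  (Δp = -0.01847)
p: 0.20087 → 0.18841  (Δp = -0.01246)
p: 0.18841 → 0.17954  (Δp = -0.00887)
p: 0.17954 → 0.17299  (Δp = -0.00654)

0.173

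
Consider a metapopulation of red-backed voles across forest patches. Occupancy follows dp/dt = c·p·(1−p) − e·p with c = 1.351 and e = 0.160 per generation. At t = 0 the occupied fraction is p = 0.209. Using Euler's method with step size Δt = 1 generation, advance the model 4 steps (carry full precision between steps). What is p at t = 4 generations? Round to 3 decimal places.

0.885

Update rule: p ← p + [c·p·(1−p) − e·p]·Δt with Δt = 1.
  1  |  dp/dt·Δt = +0.189906  |  p_1 = 0.398906
  2  |  dp/dt·Δt = +0.260118  |  p_2 = 0.659024
  3  |  dp/dt·Δt = +0.198141  |  p_3 = 0.857165
  4  |  dp/dt·Δt = +0.028261  |  p_4 = 0.885426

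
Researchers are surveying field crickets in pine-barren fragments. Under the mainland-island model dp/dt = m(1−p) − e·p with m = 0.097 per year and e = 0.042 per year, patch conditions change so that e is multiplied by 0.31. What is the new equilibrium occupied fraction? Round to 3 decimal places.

Before: p* = 0.097/(0.097+0.042) = 0.6978.
After: m = 0.097, e = 0.01302; p* = 0.097/0.1100 = 0.8817.

0.882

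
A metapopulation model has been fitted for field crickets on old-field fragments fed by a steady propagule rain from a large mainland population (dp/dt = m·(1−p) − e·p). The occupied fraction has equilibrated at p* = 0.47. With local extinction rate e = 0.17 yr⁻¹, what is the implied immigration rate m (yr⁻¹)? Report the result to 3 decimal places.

0.151

At equilibrium m(1−p*) = e·p*, so m = e·p*/(1−p*).
m = 0.17 × 0.47 / 0.5300 = 0.0799/0.5300 = 0.1508.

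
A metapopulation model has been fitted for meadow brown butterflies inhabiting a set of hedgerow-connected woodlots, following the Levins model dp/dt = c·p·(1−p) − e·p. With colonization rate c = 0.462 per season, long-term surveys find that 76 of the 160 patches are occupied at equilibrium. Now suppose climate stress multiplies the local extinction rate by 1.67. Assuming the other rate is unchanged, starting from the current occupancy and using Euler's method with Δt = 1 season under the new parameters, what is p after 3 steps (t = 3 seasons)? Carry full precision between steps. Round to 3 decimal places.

Observed p* = 76/160 = 0.47500.
Balance c(1−p*) = e gives e = 0.462×(1 − 0.47500) = 0.24255.
Starting from p₀ = 0.47500; update p ← p + (dp/dt)·Δt with the new parameters.
step 1: Δp = -0.07719, p = 0.39781
step 2: Δp = -0.05046, p = 0.34735
step 3: Δp = -0.03596, p = 0.31139

0.311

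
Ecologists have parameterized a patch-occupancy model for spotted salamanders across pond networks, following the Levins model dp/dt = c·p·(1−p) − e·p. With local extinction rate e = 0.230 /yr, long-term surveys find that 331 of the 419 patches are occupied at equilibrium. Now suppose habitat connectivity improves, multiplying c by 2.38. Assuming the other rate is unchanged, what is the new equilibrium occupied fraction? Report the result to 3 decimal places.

Observed p* = 331/419 = 0.78998.
Balance c(1−p*) = e gives c = e/(1 − 0.78998) = 0.230/0.21002 = 1.09513.
New p* = 1 − e/c = 1 − 0.23000/2.60641 = 0.91176.

0.912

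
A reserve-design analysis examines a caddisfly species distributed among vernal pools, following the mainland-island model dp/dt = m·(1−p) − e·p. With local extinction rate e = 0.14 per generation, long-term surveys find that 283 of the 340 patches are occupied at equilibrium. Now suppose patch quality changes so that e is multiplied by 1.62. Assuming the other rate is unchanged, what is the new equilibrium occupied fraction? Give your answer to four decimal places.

0.7540

Observed p* = 283/340 = 0.83235.
Balance m(1−p*) = e·p* gives m = e·p*/(1−p*) = 0.14×0.83235/0.16765 = 0.69507.
New p* = m/(m+e) = 0.69507/(0.69507+0.22680) = 0.75398.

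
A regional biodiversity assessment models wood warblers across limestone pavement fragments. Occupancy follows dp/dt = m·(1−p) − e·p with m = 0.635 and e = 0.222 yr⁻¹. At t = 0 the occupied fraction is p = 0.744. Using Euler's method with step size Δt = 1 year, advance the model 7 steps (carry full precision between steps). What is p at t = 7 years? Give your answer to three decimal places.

Update rule: p ← p + [m·(1−p) − e·p]·Δt with Δt = 1.
t = 1: p = 0.74400 + (-0.00261) = 0.74139
t = 2: p = 0.74139 + (-0.00037) = 0.74102
t = 3: p = 0.74102 + (-0.00005) = 0.74097
t = 4: p = 0.74097 + (-0.00001) = 0.74096
t = 5: p = 0.74096 + (-0.00000) = 0.74096
t = 6: p = 0.74096 + (-0.00000) = 0.74096
t = 7: p = 0.74096 + (-0.00000) = 0.74096

0.741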